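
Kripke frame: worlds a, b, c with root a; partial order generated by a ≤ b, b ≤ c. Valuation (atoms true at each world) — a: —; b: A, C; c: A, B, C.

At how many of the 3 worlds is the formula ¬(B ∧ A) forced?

0

a: does not force it — a ⊮ ¬(B ∧ A) since c is accessible from a and c ⊩ B ∧ A.
b: does not force it — b ⊮ ¬(B ∧ A) since c is accessible from b and c ⊩ B ∧ A.
c: does not force it.
Worlds forcing the formula: { }.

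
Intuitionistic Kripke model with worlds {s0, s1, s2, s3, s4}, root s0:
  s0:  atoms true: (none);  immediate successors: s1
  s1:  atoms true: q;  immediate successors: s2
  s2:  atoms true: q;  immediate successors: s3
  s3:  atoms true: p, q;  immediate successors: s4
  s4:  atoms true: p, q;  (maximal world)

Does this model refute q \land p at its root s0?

Yes

s0 \nVdash q \land p since s0 fails q.
So the root s0 does not force q \land p; the model is a countermodel.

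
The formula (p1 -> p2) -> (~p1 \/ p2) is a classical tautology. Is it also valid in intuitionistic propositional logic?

No

This is the material-implication-as-disjunction principle, which is not intuitionistically valid.
A Kripke countermodel: worlds w0, w1; order generated by w0 <= w1; atoms true at each world — w0:{}; w1:{p1,p2}.
w0 ||-/- (p1 -> p2) -> (~p1 \/ p2): already at w0 itself, w0 ||- p1 -> p2 but w0 ||-/- ~p1 \/ p2.
w0 ||-/- ~p1 \/ p2: neither disjunct is forced at w0.
w0 ||-/- ~p1 since w1 is accessible from w0 and w1 ||- p1.
So the root w0 does not force the formula.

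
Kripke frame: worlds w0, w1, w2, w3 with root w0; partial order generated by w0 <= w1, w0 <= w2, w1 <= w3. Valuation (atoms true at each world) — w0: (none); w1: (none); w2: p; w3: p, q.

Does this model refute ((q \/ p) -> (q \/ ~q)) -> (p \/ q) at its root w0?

Yes

w0 ||-/- ((q \/ p) -> (q \/ ~q)) -> (p \/ q): already at w0 itself, w0 ||- (q \/ p) -> (q \/ ~q) but w0 ||-/- p \/ q.
w0 ||-/- p \/ q: neither disjunct is forced at w0.
w0 lacks atom p, so w0 ||-/- p.
So the root w0 does not force ((q \/ p) -> (q \/ ~q)) -> (p \/ q); the model is a countermodel.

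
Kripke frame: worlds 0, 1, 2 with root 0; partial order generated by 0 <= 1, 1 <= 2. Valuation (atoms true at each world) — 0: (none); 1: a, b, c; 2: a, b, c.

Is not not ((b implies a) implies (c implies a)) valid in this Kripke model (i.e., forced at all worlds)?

0 forces not not ((b implies a) implies (c implies a)): no world accessible from 0 forces not ((b implies a) implies (c implies a)).
Since the root 0 forces not not ((b implies a) implies (c implies a)) and forcing is persistent (monotone upward), every world forces it.

Yes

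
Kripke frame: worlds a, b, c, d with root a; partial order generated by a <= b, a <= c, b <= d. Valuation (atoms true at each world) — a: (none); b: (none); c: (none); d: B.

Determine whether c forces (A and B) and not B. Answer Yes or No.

c does not force (A and B) and not B since c fails A and B.

No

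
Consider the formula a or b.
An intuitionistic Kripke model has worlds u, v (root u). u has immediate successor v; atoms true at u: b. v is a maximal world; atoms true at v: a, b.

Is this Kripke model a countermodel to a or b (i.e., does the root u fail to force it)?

u forces a or b via the disjunct b.
So the root u forces a or b; the model is not a countermodel.

No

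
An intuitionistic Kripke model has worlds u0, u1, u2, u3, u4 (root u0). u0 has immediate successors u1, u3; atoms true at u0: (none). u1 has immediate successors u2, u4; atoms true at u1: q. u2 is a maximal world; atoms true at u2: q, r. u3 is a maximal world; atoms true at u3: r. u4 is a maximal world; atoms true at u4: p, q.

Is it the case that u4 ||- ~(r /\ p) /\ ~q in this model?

No

u4 ||-/- ~(r /\ p) /\ ~q since u4 fails ~q.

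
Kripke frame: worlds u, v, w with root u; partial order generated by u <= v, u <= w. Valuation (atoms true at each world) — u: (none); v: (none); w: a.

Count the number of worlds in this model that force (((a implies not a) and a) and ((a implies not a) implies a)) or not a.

1

u: does not force it — u does not force (((a implies not a) and a) and ((a implies not a) implies a)) or not a: neither disjunct is forced at u.
v: forces it.
w: does not force it — w does not force (((a implies not a) and a) and ((a implies not a) implies a)) or not a: neither disjunct is forced at w.
Worlds forcing the formula: {v}.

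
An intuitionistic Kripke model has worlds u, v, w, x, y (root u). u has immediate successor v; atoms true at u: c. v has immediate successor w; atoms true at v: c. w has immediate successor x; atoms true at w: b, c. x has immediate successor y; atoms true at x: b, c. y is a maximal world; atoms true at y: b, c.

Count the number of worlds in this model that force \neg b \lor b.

u: does not force it — u \nVdash \neg b \lor b: neither disjunct is forced at u.
v: does not force it.
w: forces it.
x: forces it.
y: forces it.
Worlds forcing the formula: {w, x, y}.

3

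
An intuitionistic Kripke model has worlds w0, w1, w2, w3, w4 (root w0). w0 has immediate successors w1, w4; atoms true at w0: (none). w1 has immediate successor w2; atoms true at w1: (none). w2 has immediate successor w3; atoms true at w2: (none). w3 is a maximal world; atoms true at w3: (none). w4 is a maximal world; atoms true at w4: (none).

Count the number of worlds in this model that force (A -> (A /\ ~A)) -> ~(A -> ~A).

0

w0: does not force it — w0 ||-/- (A -> (A /\ ~A)) -> ~(A -> ~A): already at w0 itself, w0 ||- A -> (A /\ ~A) but w0 ||-/- ~(A -> ~A).
w1: does not force it.
w2: does not force it.
w3: does not force it.
w4: does not force it.
Worlds forcing the formula: { }.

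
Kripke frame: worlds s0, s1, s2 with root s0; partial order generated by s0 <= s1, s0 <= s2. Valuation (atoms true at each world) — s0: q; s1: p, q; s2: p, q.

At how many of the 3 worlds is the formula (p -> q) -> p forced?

s0: does not force it — s0 ||-/- (p -> q) -> p: already at s0 itself, s0 ||- p -> q but s0 ||-/- p.
s1: forces it.
s2: forces it.
Worlds forcing the formula: {s1, s2}.

2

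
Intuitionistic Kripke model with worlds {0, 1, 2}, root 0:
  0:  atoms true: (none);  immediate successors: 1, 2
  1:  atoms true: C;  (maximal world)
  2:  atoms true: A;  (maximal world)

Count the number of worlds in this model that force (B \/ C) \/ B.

1

0: does not force it — 0 ||-/- (B \/ C) \/ B: neither disjunct is forced at 0.
1: forces it.
2: does not force it — 2 ||-/- (B \/ C) \/ B: neither disjunct is forced at 2.
Worlds forcing the formula: {1}.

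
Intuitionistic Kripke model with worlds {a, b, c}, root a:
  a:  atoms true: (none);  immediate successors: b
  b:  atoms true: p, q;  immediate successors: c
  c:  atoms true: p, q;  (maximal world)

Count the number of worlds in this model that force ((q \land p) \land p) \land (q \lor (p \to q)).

2

a: does not force it — a \nVdash ((q \land p) \land p) \land (q \lor (p \to q)) since a fails (q \land p) \land p.
b: forces it.
c: forces it.
Worlds forcing the formula: {b, c}.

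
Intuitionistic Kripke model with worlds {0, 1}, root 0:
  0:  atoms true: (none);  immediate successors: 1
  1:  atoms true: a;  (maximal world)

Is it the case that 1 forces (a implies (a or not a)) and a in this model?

1 forces (a implies (a or not a)) and a since 1 forces both conjuncts.

Yes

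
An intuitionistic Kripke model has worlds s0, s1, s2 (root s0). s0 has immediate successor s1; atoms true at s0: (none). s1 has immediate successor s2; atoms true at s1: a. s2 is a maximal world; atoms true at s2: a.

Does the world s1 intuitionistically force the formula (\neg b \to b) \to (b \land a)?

s1 \Vdash (\neg b \to b) \to (b \land a) vacuously: no world accessible from s1 forces the antecedent \neg b \to b.

Yes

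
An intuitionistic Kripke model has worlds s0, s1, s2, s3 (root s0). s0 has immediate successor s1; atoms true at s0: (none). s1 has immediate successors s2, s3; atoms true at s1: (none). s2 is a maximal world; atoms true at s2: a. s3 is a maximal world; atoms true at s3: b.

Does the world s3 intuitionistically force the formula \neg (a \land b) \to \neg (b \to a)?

Yes

s3 \Vdash \neg (a \land b) \to \neg (b \to a): every world accessible from s3 that forces \neg (a \land b) (namely s3) also forces \neg (b \to a).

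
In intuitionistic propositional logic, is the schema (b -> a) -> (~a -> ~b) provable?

Yes

This is the forward direction of contraposition, which is intuitionistically derivable.
Assume b -> a and ~a. If b held then a would follow, contradicting ~a; so ~b.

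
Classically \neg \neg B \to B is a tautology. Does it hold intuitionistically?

No

This is double-negation elimination, which is not intuitionistically valid.
A Kripke countermodel: worlds 0, 1; order generated by 0 \le 1; atoms true at each world — 0:{}; 1:{B}.
0 \nVdash \neg \neg B \to B: already at 0 itself, 0 \Vdash \neg \neg B but 0 \nVdash B.
0 lacks atom B, so 0 \nVdash B.
So the root 0 does not force the formula.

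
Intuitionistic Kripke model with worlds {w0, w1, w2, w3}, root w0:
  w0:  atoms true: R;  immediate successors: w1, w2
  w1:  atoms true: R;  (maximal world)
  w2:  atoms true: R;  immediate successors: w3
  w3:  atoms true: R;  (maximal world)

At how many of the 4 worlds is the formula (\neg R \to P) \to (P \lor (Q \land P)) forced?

0

w0: does not force it — w0 \nVdash (\neg R \to P) \to (P \lor (Q \land P)): already at w0 itself, w0 \Vdash \neg R \to P but w0 \nVdash P \lor (Q \land P).
w1: does not force it — w1 \nVdash (\neg R \to P) \to (P \lor (Q \land P)): already at w1 itself, w1 \Vdash \neg R \to P but w1 \nVdash P \lor (Q \land P).
w2: does not force it.
w3: does not force it.
Worlds forcing the formula: { }.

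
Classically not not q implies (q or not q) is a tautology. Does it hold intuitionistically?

This is a variant of double-negation elimination (deriving excluded middle from double negation), which is not intuitionistically valid.
A Kripke countermodel: worlds a, b; order generated by a <= b; atoms true at each world — a:{}; b:{q}.
a does not force not not q implies (q or not q): already at a itself, a forces not not q but a does not force q or not q.
a does not force q or not q: neither disjunct is forced at a.
a lacks atom q, so a does not force q.
So the root a does not force the formula.

No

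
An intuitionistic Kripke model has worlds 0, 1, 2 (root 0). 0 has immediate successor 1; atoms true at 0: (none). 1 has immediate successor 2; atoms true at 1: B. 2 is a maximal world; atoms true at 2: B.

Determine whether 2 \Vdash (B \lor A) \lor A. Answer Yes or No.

Yes

2 \Vdash (B \lor A) \lor A via the disjunct B \lor A.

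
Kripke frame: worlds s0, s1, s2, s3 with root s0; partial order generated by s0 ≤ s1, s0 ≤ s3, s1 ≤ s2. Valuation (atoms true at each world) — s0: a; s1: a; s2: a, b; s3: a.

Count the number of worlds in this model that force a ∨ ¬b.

4

s0: forces it.
s1: forces it.
s2: forces it.
s3: forces it.
Worlds forcing the formula: {s0, s1, s2, s3}.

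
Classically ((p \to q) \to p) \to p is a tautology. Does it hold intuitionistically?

This is Peirce's law, which is not intuitionistically valid.
A Kripke countermodel: worlds s0, s1; order generated by s0 \le s1; atoms true at each world — s0:{}; s1:{p}.
s0 \nVdash ((p \to q) \to p) \to p: already at s0 itself, s0 \Vdash (p \to q) \to p but s0 \nVdash p.
s0 lacks atom p, so s0 \nVdash p.
So the root s0 does not force the formula.

No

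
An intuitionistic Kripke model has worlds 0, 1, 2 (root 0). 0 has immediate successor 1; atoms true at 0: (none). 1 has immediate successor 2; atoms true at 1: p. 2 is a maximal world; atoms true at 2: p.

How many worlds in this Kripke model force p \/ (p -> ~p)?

2

0: does not force it — 0 ||-/- p \/ (p -> ~p): neither disjunct is forced at 0.
1: forces it.
2: forces it.
Worlds forcing the formula: {1, 2}.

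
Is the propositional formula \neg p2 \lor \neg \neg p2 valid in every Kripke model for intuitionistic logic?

No

This is the weak law of excluded middle, which is not intuitionistically valid.
A Kripke countermodel: worlds u, v, w; order generated by u \le v, u \le w; atoms true at each world — u:{}; v:{p2}; w:{}.
u \nVdash \neg p2 \lor \neg \neg p2: neither disjunct is forced at u.
u \nVdash \neg p2 since v is accessible from u and v \Vdash p2.
So the root u does not force the formula.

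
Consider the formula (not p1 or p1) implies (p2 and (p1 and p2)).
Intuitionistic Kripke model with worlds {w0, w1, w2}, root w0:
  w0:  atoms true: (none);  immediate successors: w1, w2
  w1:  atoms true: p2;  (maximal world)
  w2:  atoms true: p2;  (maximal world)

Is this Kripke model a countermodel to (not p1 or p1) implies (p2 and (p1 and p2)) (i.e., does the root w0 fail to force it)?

w0 does not force (not p1 or p1) implies (p2 and (p1 and p2)): already at w0 itself, w0 forces not p1 or p1 but w0 does not force p2 and (p1 and p2).
w0 does not force p2 and (p1 and p2) since w0 fails p2.
So the root w0 does not force (not p1 or p1) implies (p2 and (p1 and p2)); the model is a countermodel.

Yes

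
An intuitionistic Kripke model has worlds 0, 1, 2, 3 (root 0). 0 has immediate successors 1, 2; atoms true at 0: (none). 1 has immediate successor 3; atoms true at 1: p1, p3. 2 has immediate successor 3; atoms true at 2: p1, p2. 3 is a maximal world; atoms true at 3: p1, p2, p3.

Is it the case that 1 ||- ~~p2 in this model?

1 ||- ~~p2: no world accessible from 1 forces ~p2.

Yes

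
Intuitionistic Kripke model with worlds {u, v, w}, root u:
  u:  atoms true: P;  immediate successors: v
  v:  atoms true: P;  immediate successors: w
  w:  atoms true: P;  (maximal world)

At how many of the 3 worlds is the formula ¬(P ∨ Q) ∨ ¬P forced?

0

u: does not force it — u ⊮ ¬(P ∨ Q) ∨ ¬P: neither disjunct is forced at u.
v: does not force it — v ⊮ ¬(P ∨ Q) ∨ ¬P: neither disjunct is forced at v.
w: does not force it.
Worlds forcing the formula: { }.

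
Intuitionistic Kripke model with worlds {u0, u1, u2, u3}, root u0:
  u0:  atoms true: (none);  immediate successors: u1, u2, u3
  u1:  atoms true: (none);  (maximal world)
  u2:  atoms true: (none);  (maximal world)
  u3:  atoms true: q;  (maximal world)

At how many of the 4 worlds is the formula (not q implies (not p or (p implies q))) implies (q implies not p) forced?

u0: forces it.
u1: forces it.
u2: forces it.
u3: forces it.
Worlds forcing the formula: {u0, u1, u2, u3}.

4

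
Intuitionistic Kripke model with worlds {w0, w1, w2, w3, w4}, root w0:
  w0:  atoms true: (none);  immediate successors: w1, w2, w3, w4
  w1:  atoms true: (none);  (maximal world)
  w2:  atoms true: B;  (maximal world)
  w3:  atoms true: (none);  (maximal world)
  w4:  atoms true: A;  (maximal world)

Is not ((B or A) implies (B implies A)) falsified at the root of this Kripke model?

w0 does not force not ((B or A) implies (B implies A)) since w1 is accessible from w0 and w1 forces (B or A) implies (B implies A).
w1 forces (B or A) implies (B implies A) vacuously: no world accessible from w1 forces the antecedent B or A.
So the root w0 does not force not ((B or A) implies (B implies A)); the model is a countermodel.

Yes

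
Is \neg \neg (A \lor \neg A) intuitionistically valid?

Yes

This is the double negation of excluded middle, which is intuitionistically derivable.
Assuming \neg (A \lor \neg A): from A we'd get A \lor \neg A, so \neg A; but then A \lor \neg A again — contradiction. Hence \neg \neg (A \lor \neg A).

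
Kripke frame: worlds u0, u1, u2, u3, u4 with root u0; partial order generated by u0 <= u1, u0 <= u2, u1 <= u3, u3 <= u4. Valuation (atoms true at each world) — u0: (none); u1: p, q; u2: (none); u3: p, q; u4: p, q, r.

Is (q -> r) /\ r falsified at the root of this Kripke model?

u0 ||-/- (q -> r) /\ r since u0 fails q -> r.
So the root u0 does not force (q -> r) /\ r; the model is a countermodel.

Yes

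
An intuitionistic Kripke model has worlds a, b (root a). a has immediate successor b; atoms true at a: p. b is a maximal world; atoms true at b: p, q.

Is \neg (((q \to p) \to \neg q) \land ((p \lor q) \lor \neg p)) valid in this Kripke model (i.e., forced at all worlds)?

a \Vdash \neg (((q \to p) \to \neg q) \land ((p \lor q) \lor \neg p)): no world accessible from a forces ((q \to p) \to \neg q) \land ((p \lor q) \lor \neg p).
Since the root a forces \neg (((q \to p) \to \neg q) \land ((p \lor q) \lor \neg p)) and forcing is persistent (monotone upward), every world forces it.

Yes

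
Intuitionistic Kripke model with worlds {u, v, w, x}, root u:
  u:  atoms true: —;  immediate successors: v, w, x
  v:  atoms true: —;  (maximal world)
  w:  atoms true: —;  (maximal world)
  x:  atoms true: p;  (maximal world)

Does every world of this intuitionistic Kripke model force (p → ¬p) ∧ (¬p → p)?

No

Not every world: u ⊮ (p → ¬p) ∧ (¬p → p).
u ⊮ (p → ¬p) ∧ (¬p → p) since u fails p → ¬p.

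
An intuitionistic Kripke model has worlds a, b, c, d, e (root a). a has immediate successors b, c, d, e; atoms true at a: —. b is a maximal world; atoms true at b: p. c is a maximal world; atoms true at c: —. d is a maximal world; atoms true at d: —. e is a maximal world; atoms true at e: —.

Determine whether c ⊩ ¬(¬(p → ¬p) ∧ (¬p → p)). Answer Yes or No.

Yes

c ⊩ ¬(¬(p → ¬p) ∧ (¬p → p)): no world accessible from c forces ¬(p → ¬p) ∧ (¬p → p).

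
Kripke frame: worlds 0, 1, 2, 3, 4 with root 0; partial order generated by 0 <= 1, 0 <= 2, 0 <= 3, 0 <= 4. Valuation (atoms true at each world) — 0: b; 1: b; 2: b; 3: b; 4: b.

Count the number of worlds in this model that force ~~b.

0: forces it.
1: forces it.
2: forces it.
3: forces it.
4: forces it.
Worlds forcing the formula: {0, 1, 2, 3, 4}.

5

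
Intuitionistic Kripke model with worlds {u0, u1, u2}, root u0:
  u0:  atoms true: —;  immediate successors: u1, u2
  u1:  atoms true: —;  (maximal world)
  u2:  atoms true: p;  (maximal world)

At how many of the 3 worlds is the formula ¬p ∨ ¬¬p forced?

u0: does not force it — u0 ⊮ ¬p ∨ ¬¬p: neither disjunct is forced at u0.
u1: forces it.
u2: forces it.
Worlds forcing the formula: {u1, u2}.

2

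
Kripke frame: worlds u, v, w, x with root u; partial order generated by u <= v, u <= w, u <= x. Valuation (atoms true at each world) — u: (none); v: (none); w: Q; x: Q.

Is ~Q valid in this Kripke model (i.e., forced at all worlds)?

No

Not every world: u ||-/- ~Q.
u ||-/- ~Q since w is accessible from u and w ||- Q.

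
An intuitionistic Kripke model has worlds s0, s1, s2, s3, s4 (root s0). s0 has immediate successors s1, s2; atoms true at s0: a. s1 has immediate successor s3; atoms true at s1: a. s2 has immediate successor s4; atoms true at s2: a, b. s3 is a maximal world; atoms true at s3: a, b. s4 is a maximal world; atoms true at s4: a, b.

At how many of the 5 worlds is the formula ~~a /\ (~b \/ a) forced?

5

s0: forces it.
s1: forces it.
s2: forces it.
s3: forces it.
s4: forces it.
Worlds forcing the formula: {s0, s1, s2, s3, s4}.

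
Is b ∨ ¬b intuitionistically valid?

No

This is the law of excluded middle, which is not intuitionistically valid.
A Kripke countermodel: worlds w0, w1; order generated by w0 ≤ w1; atoms true at each world — w0:{}; w1:{b}.
w0 ⊮ b ∨ ¬b: neither disjunct is forced at w0.
w0 lacks atom b, so w0 ⊮ b.
So the root w0 does not force the formula.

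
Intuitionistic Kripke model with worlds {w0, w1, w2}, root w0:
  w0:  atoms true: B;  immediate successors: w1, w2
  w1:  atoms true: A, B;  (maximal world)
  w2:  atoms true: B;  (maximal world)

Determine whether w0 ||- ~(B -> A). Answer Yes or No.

No

w0 ||-/- ~(B -> A) since w1 is accessible from w0 and w1 ||- B -> A.
w1 ||- B -> A: every world accessible from w1 that forces B (namely w1) also forces A.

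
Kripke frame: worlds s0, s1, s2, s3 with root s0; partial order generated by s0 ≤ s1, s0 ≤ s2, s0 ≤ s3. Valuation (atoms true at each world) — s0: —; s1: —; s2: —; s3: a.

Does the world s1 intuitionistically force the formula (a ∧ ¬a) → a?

s1 ⊩ (a ∧ ¬a) → a vacuously: no world accessible from s1 forces the antecedent a ∧ ¬a.

Yes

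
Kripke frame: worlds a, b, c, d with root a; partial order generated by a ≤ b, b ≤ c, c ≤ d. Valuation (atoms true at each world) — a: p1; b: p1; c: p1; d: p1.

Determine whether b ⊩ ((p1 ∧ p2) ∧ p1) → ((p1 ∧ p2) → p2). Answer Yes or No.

b ⊩ ((p1 ∧ p2) ∧ p1) → ((p1 ∧ p2) → p2) vacuously: no world accessible from b forces the antecedent (p1 ∧ p2) ∧ p1.

Yes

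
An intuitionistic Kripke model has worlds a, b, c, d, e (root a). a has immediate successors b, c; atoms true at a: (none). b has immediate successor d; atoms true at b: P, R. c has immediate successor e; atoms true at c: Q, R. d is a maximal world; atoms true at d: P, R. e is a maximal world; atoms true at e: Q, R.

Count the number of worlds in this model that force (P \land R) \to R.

5

a: forces it.
b: forces it.
c: forces it.
d: forces it.
e: forces it.
Worlds forcing the formula: {a, b, c, d, e}.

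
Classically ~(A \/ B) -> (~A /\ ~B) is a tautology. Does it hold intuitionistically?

Yes

This is a constructively valid De Morgan direction (negated disjunction to conjunction of negations), which is intuitionistically derivable.
From ~(A \/ B): if A held then A \/ B would, contradiction — so ~A; similarly ~B.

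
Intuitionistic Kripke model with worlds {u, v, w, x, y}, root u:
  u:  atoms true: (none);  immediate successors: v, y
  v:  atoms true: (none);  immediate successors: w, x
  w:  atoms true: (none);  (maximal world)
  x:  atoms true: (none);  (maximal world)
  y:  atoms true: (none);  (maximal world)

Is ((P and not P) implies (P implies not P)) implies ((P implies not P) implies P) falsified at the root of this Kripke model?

Yes

u does not force ((P and not P) implies (P implies not P)) implies ((P implies not P) implies P): already at u itself, u forces (P and not P) implies (P implies not P) but u does not force (P implies not P) implies P.
u does not force (P implies not P) implies P: already at u itself, u forces P implies not P but u does not force P.
u lacks atom P, so u does not force P.
So the root u does not force ((P and not P) implies (P implies not P)) implies ((P implies not P) implies P); the model is a countermodel.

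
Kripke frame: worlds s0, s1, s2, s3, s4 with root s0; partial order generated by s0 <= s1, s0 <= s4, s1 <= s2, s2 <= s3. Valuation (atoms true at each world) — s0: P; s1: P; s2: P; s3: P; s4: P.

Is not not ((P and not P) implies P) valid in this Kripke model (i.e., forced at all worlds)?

s0 forces not not ((P and not P) implies P): no world accessible from s0 forces not ((P and not P) implies P).
Since the root s0 forces not not ((P and not P) implies P) and forcing is persistent (monotone upward), every world forces it.

Yes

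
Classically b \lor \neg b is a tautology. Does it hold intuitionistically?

No

This is the law of excluded middle, which is not intuitionistically valid.
A Kripke countermodel: worlds u0, u1; order generated by u0 \le u1; atoms true at each world — u0:{}; u1:{b}.
u0 \nVdash b \lor \neg b: neither disjunct is forced at u0.
u0 lacks atom b, so u0 \nVdash b.
So the root u0 does not force the formula.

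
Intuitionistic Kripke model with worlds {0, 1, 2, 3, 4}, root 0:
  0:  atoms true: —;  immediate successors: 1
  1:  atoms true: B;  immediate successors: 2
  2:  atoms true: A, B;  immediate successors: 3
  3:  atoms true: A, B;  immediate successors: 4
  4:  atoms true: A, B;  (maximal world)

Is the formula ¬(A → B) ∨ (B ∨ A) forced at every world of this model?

No

Not every world: 0 ⊮ ¬(A → B) ∨ (B ∨ A).
0 ⊮ ¬(A → B) ∨ (B ∨ A): neither disjunct is forced at 0.
0 ⊮ ¬(A → B) since 0 is accessible from 0 and 0 ⊩ A → B.
0 ⊩ A → B: every world accessible from 0 that forces A (namely 2, 3, 4) also forces B.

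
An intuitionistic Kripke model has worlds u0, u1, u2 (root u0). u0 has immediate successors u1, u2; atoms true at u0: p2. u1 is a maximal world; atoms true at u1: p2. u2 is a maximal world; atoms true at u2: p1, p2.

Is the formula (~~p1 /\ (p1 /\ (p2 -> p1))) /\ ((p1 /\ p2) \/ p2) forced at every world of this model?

Not every world: u0 ||-/- (~~p1 /\ (p1 /\ (p2 -> p1))) /\ ((p1 /\ p2) \/ p2).
u0 ||-/- (~~p1 /\ (p1 /\ (p2 -> p1))) /\ ((p1 /\ p2) \/ p2) since u0 fails ~~p1 /\ (p1 /\ (p2 -> p1)).

No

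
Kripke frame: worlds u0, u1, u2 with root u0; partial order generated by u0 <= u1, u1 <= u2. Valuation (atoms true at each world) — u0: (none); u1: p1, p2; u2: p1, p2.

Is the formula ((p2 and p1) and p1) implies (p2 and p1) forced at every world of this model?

Yes

u0 forces ((p2 and p1) and p1) implies (p2 and p1): every world accessible from u0 that forces (p2 and p1) and p1 (namely u1, u2) also forces p2 and p1.
Since the root u0 forces ((p2 and p1) and p1) implies (p2 and p1) and forcing is persistent (monotone upward), every world forces it.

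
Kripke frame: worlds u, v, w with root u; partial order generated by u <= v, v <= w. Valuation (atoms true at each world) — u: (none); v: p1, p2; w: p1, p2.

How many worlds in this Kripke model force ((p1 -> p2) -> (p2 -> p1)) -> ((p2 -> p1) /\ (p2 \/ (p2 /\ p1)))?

u: does not force it — u ||-/- ((p1 -> p2) -> (p2 -> p1)) -> ((p2 -> p1) /\ (p2 \/ (p2 /\ p1))): already at u itself, u ||- (p1 -> p2) -> (p2 -> p1) but u ||-/- (p2 -> p1) /\ (p2 \/ (p2 /\ p1)).
v: forces it.
w: forces it.
Worlds forcing the formula: {v, w}.

2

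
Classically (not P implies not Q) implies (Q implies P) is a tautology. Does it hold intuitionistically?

No

This is the converse of contraposition, which is not intuitionistically valid.
A Kripke countermodel: worlds s0, s1; order generated by s0 <= s1; atoms true at each world — s0:{Q}; s1:{P,Q}.
s0 does not force (not P implies not Q) implies (Q implies P): already at s0 itself, s0 forces not P implies not Q but s0 does not force Q implies P.
s0 does not force Q implies P: already at s0 itself, s0 forces Q but s0 does not force P.
s0 lacks atom P, so s0 does not force P.
So the root s0 does not force the formula.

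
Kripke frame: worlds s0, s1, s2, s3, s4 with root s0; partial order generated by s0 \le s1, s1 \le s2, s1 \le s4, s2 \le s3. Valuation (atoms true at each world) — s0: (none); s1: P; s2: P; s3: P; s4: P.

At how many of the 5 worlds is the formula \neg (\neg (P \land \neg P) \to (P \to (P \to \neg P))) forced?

5

s0: forces it.
s1: forces it.
s2: forces it.
s3: forces it.
s4: forces it.
Worlds forcing the formula: {s0, s1, s2, s3, s4}.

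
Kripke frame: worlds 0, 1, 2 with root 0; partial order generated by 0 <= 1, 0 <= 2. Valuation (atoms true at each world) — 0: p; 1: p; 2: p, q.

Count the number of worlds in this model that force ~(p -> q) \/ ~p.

1

0: does not force it — 0 ||-/- ~(p -> q) \/ ~p: neither disjunct is forced at 0.
1: forces it.
2: does not force it — 2 ||-/- ~(p -> q) \/ ~p: neither disjunct is forced at 2.
Worlds forcing the formula: {1}.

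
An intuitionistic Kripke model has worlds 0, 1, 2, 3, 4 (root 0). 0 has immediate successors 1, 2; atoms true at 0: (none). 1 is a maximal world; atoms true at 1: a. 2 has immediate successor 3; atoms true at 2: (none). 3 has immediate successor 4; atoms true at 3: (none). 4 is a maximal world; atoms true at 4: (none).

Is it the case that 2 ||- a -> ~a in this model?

Yes

2 ||- a -> ~a vacuously: no world accessible from 2 forces the antecedent a.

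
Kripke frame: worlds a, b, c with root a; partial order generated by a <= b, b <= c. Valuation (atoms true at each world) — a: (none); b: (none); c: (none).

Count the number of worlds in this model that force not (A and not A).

a: forces it.
b: forces it.
c: forces it.
Worlds forcing the formula: {a, b, c}.

3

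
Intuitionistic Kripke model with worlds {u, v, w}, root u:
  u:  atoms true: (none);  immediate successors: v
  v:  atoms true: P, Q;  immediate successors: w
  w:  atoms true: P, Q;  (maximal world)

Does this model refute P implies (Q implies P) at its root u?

No

u forces P implies (Q implies P): every world accessible from u that forces P (namely v, w) also forces Q implies P.
So the root u forces P implies (Q implies P); the model is not a countermodel.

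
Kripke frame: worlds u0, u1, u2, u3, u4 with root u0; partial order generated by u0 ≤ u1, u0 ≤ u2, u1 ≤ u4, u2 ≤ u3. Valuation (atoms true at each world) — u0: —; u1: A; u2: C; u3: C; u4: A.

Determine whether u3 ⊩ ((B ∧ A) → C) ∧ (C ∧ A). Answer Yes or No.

No

u3 ⊮ ((B ∧ A) → C) ∧ (C ∧ A) since u3 fails C ∧ A.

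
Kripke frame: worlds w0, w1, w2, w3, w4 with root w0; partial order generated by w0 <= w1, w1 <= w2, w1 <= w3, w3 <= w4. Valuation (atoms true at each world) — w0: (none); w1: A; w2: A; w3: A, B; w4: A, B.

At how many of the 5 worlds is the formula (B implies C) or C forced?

w0: does not force it — w0 does not force (B implies C) or C: neither disjunct is forced at w0.
w1: does not force it.
w2: forces it.
w3: does not force it.
w4: does not force it.
Worlds forcing the formula: {w2}.

1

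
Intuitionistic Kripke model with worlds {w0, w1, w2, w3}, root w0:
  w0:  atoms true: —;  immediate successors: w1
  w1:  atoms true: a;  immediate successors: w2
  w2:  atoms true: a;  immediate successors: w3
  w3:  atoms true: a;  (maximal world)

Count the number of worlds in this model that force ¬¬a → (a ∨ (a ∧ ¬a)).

w0: does not force it — w0 ⊮ ¬¬a → (a ∨ (a ∧ ¬a)): already at w0 itself, w0 ⊩ ¬¬a but w0 ⊮ a ∨ (a ∧ ¬a).
w1: forces it.
w2: forces it.
w3: forces it.
Worlds forcing the formula: {w1, w2, w3}.

3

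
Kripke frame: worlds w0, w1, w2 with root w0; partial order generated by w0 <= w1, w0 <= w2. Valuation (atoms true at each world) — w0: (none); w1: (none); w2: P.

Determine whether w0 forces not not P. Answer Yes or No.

w0 does not force not not P since w1 is accessible from w0 and w1 forces not P.
w1 forces not P: no world accessible from w1 forces P.

No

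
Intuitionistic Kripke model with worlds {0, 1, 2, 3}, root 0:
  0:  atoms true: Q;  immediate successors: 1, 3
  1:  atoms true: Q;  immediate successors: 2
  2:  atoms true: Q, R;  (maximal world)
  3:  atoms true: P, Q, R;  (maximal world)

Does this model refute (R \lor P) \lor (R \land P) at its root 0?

0 \nVdash (R \lor P) \lor (R \land P): neither disjunct is forced at 0.
0 \nVdash R \lor P: neither disjunct is forced at 0.
0 lacks atom R, so 0 \nVdash R.
So the root 0 does not force (R \lor P) \lor (R \land P); the model is a countermodel.

Yes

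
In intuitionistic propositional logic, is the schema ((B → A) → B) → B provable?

No

This is Peirce's law, which is not intuitionistically valid.
A Kripke countermodel: worlds w0, w1; order generated by w0 ≤ w1; atoms true at each world — w0:{}; w1:{B}.
w0 ⊮ ((B → A) → B) → B: already at w0 itself, w0 ⊩ (B → A) → B but w0 ⊮ B.
w0 lacks atom B, so w0 ⊮ B.
So the root w0 does not force the formula.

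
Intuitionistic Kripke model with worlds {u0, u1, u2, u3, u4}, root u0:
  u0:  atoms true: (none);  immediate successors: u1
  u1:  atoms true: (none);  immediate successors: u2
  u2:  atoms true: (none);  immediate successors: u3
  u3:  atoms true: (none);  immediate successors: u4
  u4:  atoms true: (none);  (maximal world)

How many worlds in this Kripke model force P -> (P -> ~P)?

5

u0: forces it.
u1: forces it.
u2: forces it.
u3: forces it.
u4: forces it.
Worlds forcing the formula: {u0, u1, u2, u3, u4}.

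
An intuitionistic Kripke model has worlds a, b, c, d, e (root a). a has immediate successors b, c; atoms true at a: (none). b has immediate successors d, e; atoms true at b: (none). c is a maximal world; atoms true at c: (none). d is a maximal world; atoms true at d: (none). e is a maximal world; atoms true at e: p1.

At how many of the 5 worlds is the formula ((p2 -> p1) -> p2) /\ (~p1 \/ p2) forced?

0

a: does not force it — a ||-/- ((p2 -> p1) -> p2) /\ (~p1 \/ p2) since a fails (p2 -> p1) -> p2.
b: does not force it.
c: does not force it.
d: does not force it.
e: does not force it.
Worlds forcing the formula: { }.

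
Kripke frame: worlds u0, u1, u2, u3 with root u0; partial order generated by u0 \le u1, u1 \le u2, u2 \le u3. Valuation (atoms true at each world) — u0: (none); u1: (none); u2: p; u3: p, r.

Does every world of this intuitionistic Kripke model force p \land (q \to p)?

Not every world: u0 \nVdash p \land (q \to p).
u0 \nVdash p \land (q \to p) since u0 fails p.

No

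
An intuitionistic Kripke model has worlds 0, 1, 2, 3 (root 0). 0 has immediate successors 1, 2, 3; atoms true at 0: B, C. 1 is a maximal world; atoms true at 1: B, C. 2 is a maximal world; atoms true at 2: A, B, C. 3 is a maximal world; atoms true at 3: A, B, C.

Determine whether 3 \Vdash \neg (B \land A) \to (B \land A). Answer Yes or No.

Yes

3 \Vdash \neg (B \land A) \to (B \land A) vacuously: no world accessible from 3 forces the antecedent \neg (B \land A).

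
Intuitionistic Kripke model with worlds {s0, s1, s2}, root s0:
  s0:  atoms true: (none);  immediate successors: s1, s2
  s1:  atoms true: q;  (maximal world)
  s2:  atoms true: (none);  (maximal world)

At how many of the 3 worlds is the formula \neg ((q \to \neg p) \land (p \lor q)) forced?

s0: does not force it — s0 \nVdash \neg ((q \to \neg p) \land (p \lor q)) since s1 is accessible from s0 and s1 \Vdash (q \to \neg p) \land (p \lor q).
s1: does not force it — s1 \nVdash \neg ((q \to \neg p) \land (p \lor q)) since s1 is accessible from s1 and s1 \Vdash (q \to \neg p) \land (p \lor q).
s2: forces it.
Worlds forcing the formula: {s2}.

1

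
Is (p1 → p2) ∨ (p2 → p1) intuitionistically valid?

No

This is the Gödel–Dummett linearity axiom, which is not intuitionistically valid.
A Kripke countermodel: worlds s0, s1, s2; order generated by s0 ≤ s1, s0 ≤ s2; atoms true at each world — s0:{}; s1:{p1}; s2:{p2}.
s0 ⊮ (p1 → p2) ∨ (p2 → p1): neither disjunct is forced at s0.
s0 ⊮ p1 → p2: at the accessible world s1, s1 ⊩ p1 but s1 ⊮ p2.
s1 lacks atom p2, so s1 ⊮ p2.
So the root s0 does not force the formula.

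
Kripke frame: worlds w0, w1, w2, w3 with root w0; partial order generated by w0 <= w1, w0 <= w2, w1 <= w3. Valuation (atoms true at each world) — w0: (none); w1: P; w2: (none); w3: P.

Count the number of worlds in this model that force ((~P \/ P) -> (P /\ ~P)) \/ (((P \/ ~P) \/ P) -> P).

2

w0: does not force it — w0 ||-/- ((~P \/ P) -> (P /\ ~P)) \/ (((P \/ ~P) \/ P) -> P): neither disjunct is forced at w0.
w1: forces it.
w2: does not force it — w2 ||-/- ((~P \/ P) -> (P /\ ~P)) \/ (((P \/ ~P) \/ P) -> P): neither disjunct is forced at w2.
w3: forces it.
Worlds forcing the formula: {w1, w3}.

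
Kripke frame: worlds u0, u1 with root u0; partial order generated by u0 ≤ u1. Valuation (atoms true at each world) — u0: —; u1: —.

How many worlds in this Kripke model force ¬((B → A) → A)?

u0: forces it.
u1: forces it.
Worlds forcing the formula: {u0, u1}.

2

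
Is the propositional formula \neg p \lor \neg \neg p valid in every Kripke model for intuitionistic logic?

This is the weak law of excluded middle, which is not intuitionistically valid.
A Kripke countermodel: worlds u, v, w; order generated by u \le v, u \le w; atoms true at each world — u:{}; v:{p}; w:{}.
u \nVdash \neg p \lor \neg \neg p: neither disjunct is forced at u.
u \nVdash \neg p since v is accessible from u and v \Vdash p.
So the root u does not force the formula.

No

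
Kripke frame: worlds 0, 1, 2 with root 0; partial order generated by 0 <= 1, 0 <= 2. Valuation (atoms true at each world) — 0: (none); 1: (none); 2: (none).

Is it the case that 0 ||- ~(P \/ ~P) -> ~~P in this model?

0 ||- ~(P \/ ~P) -> ~~P vacuously: no world accessible from 0 forces the antecedent ~(P \/ ~P).

Yes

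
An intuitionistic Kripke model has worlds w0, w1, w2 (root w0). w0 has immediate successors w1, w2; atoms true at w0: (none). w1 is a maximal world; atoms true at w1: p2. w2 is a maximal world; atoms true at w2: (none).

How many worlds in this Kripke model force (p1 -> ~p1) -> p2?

1

w0: does not force it — w0 ||-/- (p1 -> ~p1) -> p2: already at w0 itself, w0 ||- p1 -> ~p1 but w0 ||-/- p2.
w1: forces it.
w2: does not force it — w2 ||-/- (p1 -> ~p1) -> p2: already at w2 itself, w2 ||- p1 -> ~p1 but w2 ||-/- p2.
Worlds forcing the formula: {w1}.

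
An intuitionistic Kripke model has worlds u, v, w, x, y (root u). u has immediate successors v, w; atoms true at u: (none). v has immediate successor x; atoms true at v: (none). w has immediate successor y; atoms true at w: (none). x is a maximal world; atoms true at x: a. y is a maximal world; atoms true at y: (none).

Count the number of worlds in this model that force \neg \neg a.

2

u: does not force it — u \nVdash \neg \neg a since w is accessible from u and w \Vdash \neg a.
v: forces it.
w: does not force it — w \nVdash \neg \neg a since w is accessible from w and w \Vdash \neg a.
x: forces it.
y: does not force it.
Worlds forcing the formula: {v, x}.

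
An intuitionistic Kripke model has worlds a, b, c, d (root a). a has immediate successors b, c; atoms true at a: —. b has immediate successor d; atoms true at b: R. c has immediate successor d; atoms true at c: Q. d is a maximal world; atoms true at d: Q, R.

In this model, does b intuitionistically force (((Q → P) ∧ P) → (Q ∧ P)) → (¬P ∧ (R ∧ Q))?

b ⊮ (((Q → P) ∧ P) → (Q ∧ P)) → (¬P ∧ (R ∧ Q)): already at b itself, b ⊩ ((Q → P) ∧ P) → (Q ∧ P) but b ⊮ ¬P ∧ (R ∧ Q).
b ⊮ ¬P ∧ (R ∧ Q) since b fails R ∧ Q.

No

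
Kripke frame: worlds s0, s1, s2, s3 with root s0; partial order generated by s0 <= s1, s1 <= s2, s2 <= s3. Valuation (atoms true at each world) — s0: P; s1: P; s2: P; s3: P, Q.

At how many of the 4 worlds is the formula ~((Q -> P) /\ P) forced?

0

s0: does not force it — s0 ||-/- ~((Q -> P) /\ P) since s0 is accessible from s0 and s0 ||- (Q -> P) /\ P.
s1: does not force it.
s2: does not force it.
s3: does not force it.
Worlds forcing the formula: { }.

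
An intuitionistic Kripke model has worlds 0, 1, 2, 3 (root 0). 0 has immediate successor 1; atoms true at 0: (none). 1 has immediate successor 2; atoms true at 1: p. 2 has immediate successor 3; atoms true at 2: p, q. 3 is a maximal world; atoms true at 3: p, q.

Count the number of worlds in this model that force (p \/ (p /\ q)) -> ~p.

0

0: does not force it — 0 ||-/- (p \/ (p /\ q)) -> ~p: at the accessible world 1, 1 ||- p \/ (p /\ q) but 1 ||-/- ~p.
1: does not force it.
2: does not force it.
3: does not force it.
Worlds forcing the formula: { }.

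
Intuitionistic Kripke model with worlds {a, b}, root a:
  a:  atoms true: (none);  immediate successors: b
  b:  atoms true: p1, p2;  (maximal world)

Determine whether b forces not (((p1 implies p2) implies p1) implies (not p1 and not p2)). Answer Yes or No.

b forces not (((p1 implies p2) implies p1) implies (not p1 and not p2)): no world accessible from b forces ((p1 implies p2) implies p1) implies (not p1 and not p2).

Yes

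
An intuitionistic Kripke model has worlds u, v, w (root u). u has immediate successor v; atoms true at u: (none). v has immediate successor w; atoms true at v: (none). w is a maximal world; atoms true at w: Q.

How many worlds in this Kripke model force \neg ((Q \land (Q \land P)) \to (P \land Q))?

0

u: does not force it — u \nVdash \neg ((Q \land (Q \land P)) \to (P \land Q)) since u is accessible from u and u \Vdash (Q \land (Q \land P)) \to (P \land Q).
v: does not force it — v \nVdash \neg ((Q \land (Q \land P)) \to (P \land Q)) since v is accessible from v and v \Vdash (Q \land (Q \land P)) \to (P \land Q).
w: does not force it — w \nVdash \neg ((Q \land (Q \land P)) \to (P \land Q)) since w is accessible from w and w \Vdash (Q \land (Q \land P)) \to (P \land Q).
Worlds forcing the formula: { }.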